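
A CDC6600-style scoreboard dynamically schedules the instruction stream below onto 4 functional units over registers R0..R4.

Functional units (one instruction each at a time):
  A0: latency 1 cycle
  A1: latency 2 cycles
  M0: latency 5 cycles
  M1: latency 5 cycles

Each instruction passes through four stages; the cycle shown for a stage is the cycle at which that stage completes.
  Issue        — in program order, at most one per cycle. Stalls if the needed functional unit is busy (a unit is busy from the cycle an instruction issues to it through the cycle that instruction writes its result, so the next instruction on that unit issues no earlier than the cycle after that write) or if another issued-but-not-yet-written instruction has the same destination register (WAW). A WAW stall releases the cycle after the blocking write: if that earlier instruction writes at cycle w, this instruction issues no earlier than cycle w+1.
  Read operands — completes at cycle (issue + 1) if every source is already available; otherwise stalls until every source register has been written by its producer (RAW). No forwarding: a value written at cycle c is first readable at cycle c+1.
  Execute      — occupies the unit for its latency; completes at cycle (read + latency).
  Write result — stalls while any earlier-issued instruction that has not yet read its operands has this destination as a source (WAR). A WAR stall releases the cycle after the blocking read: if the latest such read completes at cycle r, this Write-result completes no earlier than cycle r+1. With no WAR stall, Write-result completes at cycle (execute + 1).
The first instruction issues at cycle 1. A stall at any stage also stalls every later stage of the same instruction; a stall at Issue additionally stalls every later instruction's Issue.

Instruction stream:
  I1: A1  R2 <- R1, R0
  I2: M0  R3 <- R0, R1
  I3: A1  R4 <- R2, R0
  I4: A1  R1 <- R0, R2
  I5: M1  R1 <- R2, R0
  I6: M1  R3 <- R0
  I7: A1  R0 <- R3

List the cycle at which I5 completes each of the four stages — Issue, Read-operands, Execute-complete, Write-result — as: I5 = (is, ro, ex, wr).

t=1  issue I1 (A1)
t=2  I1 read-ops · issue I2 (M0)
t=3  I2 read-ops
t=4  I1 finished on A1
t=5  I1→R2
t=6  issue I3 (A1)
t=7  I3 read-ops
t=8  I2 finished on M0
t=9  I2→R3 · I3 finished on A1
t=10  I3→R4
t=11  issue I4 (A1)
t=12  I4 read-ops
t=14  I4 finished on A1
t=15  I4→R1
t=16  issue I5 (M1)
t=17  I5 read-ops
t=22  I5 finished on M1
t=23  I5→R1
t=24  issue I6 (M1)
t=25  I6 read-ops · issue I7 (A1)
t=30  I6 finished on M1
t=31  I6→R3
t=32  I7 read-ops
t=34  I7 finished on A1
t=35  I7→R0

I5 = (16, 17, 22, 23)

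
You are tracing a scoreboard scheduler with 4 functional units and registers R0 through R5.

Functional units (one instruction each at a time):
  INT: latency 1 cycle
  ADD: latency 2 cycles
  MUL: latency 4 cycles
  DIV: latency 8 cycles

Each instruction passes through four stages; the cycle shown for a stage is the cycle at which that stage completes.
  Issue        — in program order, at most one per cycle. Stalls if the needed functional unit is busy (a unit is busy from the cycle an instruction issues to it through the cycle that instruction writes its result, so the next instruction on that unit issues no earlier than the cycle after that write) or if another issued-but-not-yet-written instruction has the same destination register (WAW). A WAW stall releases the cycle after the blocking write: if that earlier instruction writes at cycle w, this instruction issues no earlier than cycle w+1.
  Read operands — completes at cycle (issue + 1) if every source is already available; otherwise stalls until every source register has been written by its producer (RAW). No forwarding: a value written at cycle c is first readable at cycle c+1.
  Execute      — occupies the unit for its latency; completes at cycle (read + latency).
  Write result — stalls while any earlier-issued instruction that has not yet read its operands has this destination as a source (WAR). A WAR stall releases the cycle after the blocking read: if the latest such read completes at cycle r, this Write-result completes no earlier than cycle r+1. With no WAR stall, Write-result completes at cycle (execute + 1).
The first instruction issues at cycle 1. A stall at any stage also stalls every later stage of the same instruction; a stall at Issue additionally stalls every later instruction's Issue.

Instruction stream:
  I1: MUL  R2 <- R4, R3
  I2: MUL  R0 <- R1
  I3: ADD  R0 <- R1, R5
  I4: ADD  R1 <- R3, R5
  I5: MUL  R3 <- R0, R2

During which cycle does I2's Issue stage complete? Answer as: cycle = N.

cycle = 8

t=1  I1 dispatched to MUL
t=2  I1 operands ready
t=6  I1 complete
t=7  R2←I1
t=8  I2 dispatched to MUL
t=9  I2 operands ready
t=13  I2 complete
t=14  R0←I2
t=15  I3 dispatched to ADD
t=16  I3 operands ready
t=18  I3 complete
t=19  R0←I3
t=20  I4 dispatched to ADD
t=21  I4 operands ready, I5 dispatched to MUL
t=22  I5 operands ready
t=23  I4 complete
t=24  R1←I4
t=26  I5 complete
t=27  R3←I5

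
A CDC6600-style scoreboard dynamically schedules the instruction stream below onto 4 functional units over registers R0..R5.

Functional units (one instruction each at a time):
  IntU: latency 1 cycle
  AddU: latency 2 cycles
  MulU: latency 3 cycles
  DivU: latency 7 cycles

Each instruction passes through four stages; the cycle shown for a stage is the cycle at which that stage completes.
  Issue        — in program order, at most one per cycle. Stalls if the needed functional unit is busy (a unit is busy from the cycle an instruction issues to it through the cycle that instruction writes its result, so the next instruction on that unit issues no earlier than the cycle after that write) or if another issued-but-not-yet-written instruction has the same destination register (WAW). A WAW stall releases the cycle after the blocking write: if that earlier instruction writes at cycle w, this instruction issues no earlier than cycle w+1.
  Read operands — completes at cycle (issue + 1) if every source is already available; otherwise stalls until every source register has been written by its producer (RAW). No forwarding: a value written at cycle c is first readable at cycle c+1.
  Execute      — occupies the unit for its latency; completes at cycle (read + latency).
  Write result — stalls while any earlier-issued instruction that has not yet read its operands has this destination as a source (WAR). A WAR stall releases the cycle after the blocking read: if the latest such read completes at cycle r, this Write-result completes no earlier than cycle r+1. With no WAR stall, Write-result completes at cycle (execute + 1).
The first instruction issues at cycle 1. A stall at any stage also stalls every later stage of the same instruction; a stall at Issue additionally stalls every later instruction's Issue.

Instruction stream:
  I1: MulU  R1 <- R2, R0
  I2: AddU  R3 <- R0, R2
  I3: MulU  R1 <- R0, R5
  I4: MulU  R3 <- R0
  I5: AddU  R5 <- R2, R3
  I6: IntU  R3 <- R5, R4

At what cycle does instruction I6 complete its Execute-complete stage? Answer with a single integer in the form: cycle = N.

t=1  issue I1 (MulU)
t=2  I1 read-ops · issue I2 (AddU)
t=3  I2 read-ops
t=5  I1 finished on MulU · I2 finished on AddU
t=6  I1→R1 · I2→R3
t=7  issue I3 (MulU)
t=8  I3 read-ops
t=11  I3 finished on MulU
t=12  I3→R1
t=13  issue I4 (MulU)
t=14  I4 read-ops · issue I5 (AddU)
t=17  I4 finished on MulU
t=18  I4→R3
t=19  I5 read-ops · issue I6 (IntU)
t=21  I5 finished on AddU
t=22  I5→R5
t=23  I6 read-ops
t=24  I6 finished on IntU
t=25  I6→R3

cycle = 24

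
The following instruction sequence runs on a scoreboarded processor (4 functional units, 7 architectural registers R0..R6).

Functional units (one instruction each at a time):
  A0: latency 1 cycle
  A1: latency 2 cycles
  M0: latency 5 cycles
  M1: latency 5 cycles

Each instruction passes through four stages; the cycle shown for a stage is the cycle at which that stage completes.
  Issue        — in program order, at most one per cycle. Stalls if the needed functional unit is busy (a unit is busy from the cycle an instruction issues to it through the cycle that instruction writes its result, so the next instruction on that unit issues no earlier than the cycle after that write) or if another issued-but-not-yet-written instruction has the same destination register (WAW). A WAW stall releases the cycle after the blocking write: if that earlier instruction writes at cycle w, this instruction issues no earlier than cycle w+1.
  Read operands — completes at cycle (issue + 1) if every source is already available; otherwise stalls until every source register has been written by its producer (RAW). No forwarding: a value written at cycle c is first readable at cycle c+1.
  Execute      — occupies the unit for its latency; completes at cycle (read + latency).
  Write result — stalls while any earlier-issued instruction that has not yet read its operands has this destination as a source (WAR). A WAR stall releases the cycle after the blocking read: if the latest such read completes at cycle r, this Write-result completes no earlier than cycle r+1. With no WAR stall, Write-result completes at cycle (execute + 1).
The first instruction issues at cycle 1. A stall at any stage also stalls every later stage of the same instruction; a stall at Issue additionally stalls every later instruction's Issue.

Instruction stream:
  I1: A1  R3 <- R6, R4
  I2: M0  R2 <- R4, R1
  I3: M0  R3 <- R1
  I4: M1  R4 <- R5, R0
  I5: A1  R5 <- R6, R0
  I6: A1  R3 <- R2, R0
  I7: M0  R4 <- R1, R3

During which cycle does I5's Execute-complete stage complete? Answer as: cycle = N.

cycle = 15

I1: IS=1 RO=2 EX=4 WR=5
I2: IS=2 RO=3 EX=8 WR=9
I3: IS=10 RO=11 EX=16 WR=17  [struct: M0 busy until I2 writes@9]
I4: IS=11 RO=12 EX=17 WR=18
I5: IS=12 RO=13 EX=15 WR=16
I6: IS=18 RO=19 EX=21 WR=22  [WAW R3: wait I3 write@17]
I7: IS=19 RO=23 EX=28 WR=29  [RAW R3: wait I6 write@22]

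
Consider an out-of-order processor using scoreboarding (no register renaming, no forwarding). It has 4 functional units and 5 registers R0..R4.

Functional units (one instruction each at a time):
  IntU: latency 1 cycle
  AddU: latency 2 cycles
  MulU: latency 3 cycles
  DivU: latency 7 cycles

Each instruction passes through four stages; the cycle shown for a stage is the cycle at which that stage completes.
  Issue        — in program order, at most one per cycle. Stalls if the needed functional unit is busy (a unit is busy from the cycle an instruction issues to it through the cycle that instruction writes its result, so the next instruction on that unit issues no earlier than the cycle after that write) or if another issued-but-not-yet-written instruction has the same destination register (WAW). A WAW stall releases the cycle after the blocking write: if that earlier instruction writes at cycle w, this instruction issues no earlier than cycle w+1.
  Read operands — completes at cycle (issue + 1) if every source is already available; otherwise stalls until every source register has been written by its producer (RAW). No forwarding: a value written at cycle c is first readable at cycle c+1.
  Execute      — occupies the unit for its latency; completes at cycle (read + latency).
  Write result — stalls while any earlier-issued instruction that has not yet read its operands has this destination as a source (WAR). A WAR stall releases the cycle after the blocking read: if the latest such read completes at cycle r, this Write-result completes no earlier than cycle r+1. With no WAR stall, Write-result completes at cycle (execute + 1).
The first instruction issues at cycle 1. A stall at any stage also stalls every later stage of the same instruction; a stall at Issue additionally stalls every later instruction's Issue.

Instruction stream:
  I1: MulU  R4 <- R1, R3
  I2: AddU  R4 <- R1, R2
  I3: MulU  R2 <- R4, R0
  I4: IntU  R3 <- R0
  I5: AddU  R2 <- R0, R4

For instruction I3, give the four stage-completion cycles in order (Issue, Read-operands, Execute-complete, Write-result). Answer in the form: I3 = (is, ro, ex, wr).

[I1] 1/2/5/6
[I2] 7/8/10/11  (WAW R4: wait I1 write@6)
[I3] 8/12/15/16  (RAW R4: wait I2 write@11)
[I4] 9/10/11/12
[I5] 17/18/20/21  (WAW R2: wait I3 write@16)

I3 = (8, 12, 15, 16)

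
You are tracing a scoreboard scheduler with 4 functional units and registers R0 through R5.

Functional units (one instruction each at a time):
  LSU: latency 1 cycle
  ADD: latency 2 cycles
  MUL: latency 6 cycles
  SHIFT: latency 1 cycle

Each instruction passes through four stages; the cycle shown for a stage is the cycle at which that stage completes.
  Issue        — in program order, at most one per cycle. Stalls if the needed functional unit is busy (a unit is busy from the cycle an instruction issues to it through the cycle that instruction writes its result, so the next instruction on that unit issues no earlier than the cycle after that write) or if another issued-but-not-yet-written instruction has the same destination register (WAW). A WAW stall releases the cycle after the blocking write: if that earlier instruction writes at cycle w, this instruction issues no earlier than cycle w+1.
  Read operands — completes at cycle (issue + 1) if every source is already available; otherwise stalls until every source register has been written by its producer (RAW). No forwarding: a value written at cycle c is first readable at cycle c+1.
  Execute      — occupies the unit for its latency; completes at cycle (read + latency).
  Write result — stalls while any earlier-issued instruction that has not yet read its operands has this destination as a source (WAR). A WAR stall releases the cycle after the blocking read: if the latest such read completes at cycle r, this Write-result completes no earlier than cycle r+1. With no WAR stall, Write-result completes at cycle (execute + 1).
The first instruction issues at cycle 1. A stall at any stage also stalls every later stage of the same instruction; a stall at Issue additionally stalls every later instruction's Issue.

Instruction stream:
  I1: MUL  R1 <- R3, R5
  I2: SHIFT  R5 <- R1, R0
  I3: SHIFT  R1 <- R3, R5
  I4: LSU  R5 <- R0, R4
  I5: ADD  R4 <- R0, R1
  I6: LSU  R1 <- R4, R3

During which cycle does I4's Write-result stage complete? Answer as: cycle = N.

cycle = 17

I1  is:1  ro:2  ex:8  wr:9
I2  is:2  ro:10  ex:11  wr:12  — RAW R1: wait I1 write@9
I3  is:13  ro:14  ex:15  wr:16  — struct: SHIFT busy until I2 writes@12
I4  is:14  ro:15  ex:16  wr:17
I5  is:15  ro:17  ex:19  wr:20  — RAW R1: wait I3 write@16
I6  is:18  ro:21  ex:22  wr:23  — struct: LSU busy until I4 writes@17, RAW R4: wait I5 write@20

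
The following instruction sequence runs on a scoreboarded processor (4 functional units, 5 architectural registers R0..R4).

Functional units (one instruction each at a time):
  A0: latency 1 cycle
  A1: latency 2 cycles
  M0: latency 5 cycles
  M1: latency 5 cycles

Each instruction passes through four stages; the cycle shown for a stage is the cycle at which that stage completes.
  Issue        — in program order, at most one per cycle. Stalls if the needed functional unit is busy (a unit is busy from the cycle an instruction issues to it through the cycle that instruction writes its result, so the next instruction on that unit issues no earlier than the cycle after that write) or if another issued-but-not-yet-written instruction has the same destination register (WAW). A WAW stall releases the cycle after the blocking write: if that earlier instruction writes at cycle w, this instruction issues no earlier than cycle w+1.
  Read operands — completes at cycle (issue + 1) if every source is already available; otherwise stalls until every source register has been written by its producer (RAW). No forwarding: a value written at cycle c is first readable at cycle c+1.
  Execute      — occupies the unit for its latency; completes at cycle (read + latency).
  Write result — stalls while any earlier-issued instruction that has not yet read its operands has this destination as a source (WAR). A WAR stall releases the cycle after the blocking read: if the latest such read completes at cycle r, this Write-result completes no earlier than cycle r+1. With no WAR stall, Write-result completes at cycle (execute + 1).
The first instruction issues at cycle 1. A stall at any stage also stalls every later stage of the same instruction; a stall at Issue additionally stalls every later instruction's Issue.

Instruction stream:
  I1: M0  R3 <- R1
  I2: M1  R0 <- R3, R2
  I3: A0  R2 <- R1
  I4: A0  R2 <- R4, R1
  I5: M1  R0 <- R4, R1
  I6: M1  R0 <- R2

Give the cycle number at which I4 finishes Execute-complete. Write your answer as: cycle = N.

cycle = 13

I1 -> (1, 2, 7, 8)
I2 -> (2, 9, 14, 15)  // RAW R3: wait I1 write@8
I3 -> (3, 4, 5, 10)  // WAR R2: wait I2 read@9
I4 -> (11, 12, 13, 14)  // struct: A0 busy until I3 writes@10
I5 -> (16, 17, 22, 23)  // struct: M1 busy until I2 writes@15
I6 -> (24, 25, 30, 31)  // struct: M1 busy until I5 writes@23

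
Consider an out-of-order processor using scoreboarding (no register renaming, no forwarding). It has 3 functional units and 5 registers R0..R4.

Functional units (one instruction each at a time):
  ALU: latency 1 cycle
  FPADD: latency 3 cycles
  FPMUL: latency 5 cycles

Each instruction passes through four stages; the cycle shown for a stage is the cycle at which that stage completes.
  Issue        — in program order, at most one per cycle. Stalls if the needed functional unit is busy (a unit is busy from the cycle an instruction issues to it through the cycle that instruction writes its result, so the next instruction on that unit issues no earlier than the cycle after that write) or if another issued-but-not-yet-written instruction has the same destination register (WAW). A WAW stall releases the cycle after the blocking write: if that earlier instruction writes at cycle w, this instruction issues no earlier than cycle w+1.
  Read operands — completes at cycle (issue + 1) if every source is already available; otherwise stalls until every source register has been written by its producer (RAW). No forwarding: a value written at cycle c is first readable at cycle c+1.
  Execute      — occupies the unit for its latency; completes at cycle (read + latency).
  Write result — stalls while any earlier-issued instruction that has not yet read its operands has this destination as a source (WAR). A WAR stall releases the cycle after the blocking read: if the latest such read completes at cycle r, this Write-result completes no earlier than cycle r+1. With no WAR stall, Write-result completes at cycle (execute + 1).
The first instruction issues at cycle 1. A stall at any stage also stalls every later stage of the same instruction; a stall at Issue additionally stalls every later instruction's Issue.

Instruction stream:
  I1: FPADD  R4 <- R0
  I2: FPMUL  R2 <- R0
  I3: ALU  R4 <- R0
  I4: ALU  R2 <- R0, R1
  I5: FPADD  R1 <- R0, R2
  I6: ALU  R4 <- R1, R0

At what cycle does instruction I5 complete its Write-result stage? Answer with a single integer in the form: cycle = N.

[1] I1 issues→FPADD
[2] I1 reads · I2 issues→FPMUL
[3] I2 reads
[5] I1 exec-done
[6] I1 writes R4
[7] I3 issues→ALU
[8] I2 exec-done · I3 reads
[9] I2 writes R2 · I3 exec-done
[10] I3 writes R4
[11] I4 issues→ALU
[12] I4 reads · I5 issues→FPADD
[13] I4 exec-done
[14] I4 writes R2
[15] I5 reads · I6 issues→ALU
[18] I5 exec-done
[19] I5 writes R1
[20] I6 reads
[21] I6 exec-done
[22] I6 writes R4

cycle = 19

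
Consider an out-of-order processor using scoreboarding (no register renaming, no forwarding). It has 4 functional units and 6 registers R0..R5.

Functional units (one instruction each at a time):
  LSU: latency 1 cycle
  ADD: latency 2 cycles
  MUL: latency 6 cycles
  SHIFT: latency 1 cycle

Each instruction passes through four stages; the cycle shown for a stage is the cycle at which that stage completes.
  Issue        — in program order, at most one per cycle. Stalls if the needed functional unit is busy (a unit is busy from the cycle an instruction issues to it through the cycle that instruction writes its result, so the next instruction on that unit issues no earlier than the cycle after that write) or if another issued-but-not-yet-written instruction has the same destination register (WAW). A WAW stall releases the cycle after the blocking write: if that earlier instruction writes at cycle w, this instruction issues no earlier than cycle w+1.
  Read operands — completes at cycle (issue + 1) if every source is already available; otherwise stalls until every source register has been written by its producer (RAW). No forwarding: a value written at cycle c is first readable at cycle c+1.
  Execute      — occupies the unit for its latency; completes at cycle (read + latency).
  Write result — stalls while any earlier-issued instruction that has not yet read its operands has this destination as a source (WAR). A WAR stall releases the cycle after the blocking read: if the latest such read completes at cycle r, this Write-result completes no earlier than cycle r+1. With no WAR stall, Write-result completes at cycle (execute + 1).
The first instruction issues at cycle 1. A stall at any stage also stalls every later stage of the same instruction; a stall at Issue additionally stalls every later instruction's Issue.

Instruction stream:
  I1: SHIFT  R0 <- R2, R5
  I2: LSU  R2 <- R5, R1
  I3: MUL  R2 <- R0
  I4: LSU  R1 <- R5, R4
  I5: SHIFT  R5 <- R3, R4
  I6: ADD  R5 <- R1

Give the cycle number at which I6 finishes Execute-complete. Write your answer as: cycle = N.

1) issue 1, read 2, done 3, write 4
2) issue 2, read 3, done 4, write 5
3) issue 6, read 7, done 13, write 14  <WAW R2: wait I2 write@5>
4) issue 7, read 8, done 9, write 10
5) issue 8, read 9, done 10, write 11
6) issue 12, read 13, done 15, write 16  <WAW R5: wait I5 write@11>

cycle = 15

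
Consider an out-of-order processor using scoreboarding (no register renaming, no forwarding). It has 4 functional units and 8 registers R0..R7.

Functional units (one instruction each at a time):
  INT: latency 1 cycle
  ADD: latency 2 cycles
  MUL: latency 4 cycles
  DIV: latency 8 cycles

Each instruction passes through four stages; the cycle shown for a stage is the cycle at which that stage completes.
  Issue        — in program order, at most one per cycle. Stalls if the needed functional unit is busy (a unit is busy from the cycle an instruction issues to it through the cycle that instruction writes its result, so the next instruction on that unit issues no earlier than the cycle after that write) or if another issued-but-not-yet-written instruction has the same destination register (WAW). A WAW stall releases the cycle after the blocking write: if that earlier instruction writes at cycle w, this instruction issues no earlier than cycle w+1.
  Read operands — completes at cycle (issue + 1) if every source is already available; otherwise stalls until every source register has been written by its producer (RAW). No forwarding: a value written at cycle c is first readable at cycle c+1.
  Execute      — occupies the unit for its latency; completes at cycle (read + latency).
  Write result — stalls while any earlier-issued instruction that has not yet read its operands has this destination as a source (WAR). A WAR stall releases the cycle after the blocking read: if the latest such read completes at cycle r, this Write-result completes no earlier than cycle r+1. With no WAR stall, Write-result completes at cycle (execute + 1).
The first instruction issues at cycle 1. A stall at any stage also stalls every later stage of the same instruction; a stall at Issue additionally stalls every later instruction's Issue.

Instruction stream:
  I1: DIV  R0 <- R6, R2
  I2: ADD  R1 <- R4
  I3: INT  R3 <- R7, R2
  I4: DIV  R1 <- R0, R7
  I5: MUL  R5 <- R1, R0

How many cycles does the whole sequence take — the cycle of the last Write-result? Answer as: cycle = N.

cycle = 28

c1: I1→DIV
c2: I1 RO, I2→ADD
c3: I2 RO, I3→INT
c4: I3 RO
c5: I2 EX, I3 EX
c6: I2 WR R1, I3 WR R3
c10: I1 EX
c11: I1 WR R0
c12: I4→DIV
c13: I4 RO, I5→MUL
c21: I4 EX
c22: I4 WR R1
c23: I5 RO
c27: I5 EX
c28: I5 WR R5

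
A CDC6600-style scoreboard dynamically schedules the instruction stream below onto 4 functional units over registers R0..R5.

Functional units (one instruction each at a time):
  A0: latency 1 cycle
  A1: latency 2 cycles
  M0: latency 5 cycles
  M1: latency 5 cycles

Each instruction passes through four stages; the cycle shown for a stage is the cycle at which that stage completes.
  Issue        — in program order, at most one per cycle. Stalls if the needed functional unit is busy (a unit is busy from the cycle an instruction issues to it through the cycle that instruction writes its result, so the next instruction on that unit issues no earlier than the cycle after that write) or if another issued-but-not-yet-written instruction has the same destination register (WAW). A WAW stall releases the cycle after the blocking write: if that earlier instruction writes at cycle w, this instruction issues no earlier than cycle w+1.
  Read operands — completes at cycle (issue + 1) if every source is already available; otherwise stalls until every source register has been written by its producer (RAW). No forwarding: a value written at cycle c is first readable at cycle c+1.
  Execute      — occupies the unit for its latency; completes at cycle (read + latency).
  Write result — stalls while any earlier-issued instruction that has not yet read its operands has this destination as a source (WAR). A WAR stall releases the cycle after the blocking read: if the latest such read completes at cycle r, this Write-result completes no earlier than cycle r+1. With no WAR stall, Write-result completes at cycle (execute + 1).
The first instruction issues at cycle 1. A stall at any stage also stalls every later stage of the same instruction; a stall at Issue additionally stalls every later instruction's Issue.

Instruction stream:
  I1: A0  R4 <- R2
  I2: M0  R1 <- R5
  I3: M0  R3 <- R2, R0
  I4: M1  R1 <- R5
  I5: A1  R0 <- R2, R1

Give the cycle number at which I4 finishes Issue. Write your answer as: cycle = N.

cycle = 11

t=1  issue I1 (A0)
t=2  I1 read-ops, issue I2 (M0)
t=3  I1 finished on A0, I2 read-ops
t=4  I1→R4
t=8  I2 finished on M0
t=9  I2→R1
t=10  issue I3 (M0)
t=11  I3 read-ops, issue I4 (M1)
t=12  I4 read-ops, issue I5 (A1)
t=16  I3 finished on M0
t=17  I3→R3, I4 finished on M1
t=18  I4→R1
t=19  I5 read-ops
t=21  I5 finished on A1
t=22  I5→R0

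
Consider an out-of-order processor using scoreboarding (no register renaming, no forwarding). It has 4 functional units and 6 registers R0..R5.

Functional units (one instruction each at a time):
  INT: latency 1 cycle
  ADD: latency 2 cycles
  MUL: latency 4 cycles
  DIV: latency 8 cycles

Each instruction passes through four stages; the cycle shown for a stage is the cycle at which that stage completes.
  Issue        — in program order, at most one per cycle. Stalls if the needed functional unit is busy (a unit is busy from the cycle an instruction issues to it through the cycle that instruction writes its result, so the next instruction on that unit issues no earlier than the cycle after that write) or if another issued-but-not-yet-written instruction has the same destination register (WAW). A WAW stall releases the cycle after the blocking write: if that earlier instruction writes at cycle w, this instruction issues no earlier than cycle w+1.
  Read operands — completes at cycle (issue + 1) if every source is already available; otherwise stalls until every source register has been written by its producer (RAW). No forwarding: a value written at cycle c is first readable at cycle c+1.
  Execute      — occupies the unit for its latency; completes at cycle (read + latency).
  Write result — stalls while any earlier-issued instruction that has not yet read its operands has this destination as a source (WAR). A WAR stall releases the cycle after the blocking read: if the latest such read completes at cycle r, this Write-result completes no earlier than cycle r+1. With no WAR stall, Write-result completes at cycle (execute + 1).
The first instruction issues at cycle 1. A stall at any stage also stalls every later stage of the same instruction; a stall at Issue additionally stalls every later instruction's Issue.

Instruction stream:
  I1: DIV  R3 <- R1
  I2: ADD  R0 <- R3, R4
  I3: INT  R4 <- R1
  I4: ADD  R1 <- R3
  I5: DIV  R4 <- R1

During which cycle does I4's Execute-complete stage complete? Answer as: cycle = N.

c1: I1→DIV
c2: I1 RO | I2→ADD
c3: I3→INT
c4: I3 RO
c5: I3 EX
c10: I1 EX
c11: I1 WR R3
c12: I2 RO
c13: I3 WR R4
c14: I2 EX
c15: I2 WR R0
c16: I4→ADD
c17: I4 RO | I5→DIV
c19: I4 EX
c20: I4 WR R1
c21: I5 RO
c29: I5 EX
c30: I5 WR R4

cycle = 19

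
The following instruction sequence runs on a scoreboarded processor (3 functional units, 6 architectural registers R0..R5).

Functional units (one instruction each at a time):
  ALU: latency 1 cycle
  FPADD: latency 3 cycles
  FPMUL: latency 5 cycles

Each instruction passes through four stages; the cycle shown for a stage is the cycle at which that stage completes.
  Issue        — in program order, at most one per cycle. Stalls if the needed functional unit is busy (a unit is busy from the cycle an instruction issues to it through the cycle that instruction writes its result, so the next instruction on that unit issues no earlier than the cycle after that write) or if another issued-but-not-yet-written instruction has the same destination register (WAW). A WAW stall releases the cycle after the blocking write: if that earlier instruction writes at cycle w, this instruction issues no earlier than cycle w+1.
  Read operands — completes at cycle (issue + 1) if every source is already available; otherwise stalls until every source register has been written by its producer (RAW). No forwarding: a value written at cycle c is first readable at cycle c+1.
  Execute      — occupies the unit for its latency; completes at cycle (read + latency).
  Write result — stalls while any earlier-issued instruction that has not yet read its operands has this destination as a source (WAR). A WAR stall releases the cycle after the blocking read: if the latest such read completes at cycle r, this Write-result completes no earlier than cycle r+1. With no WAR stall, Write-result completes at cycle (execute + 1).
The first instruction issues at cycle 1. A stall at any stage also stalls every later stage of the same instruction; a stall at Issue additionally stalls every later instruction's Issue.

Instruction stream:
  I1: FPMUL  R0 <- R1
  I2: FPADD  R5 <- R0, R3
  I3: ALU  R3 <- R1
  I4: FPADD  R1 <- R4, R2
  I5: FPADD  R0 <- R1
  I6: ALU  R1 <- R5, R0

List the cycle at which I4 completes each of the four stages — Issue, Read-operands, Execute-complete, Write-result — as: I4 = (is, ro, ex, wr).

I4 = (14, 15, 18, 19)

[1] issue I1 (FPMUL)
[2] I1 read-ops; issue I2 (FPADD)
[3] issue I3 (ALU)
[4] I3 read-ops
[5] I3 finished on ALU
[7] I1 finished on FPMUL
[8] I1→R0
[9] I2 read-ops
[10] I3→R3
[12] I2 finished on FPADD
[13] I2→R5
[14] issue I4 (FPADD)
[15] I4 read-ops
[18] I4 finished on FPADD
[19] I4→R1
[20] issue I5 (FPADD)
[21] I5 read-ops; issue I6 (ALU)
[24] I5 finished on FPADD
[25] I5→R0
[26] I6 read-ops
[27] I6 finished on ALU
[28] I6→R1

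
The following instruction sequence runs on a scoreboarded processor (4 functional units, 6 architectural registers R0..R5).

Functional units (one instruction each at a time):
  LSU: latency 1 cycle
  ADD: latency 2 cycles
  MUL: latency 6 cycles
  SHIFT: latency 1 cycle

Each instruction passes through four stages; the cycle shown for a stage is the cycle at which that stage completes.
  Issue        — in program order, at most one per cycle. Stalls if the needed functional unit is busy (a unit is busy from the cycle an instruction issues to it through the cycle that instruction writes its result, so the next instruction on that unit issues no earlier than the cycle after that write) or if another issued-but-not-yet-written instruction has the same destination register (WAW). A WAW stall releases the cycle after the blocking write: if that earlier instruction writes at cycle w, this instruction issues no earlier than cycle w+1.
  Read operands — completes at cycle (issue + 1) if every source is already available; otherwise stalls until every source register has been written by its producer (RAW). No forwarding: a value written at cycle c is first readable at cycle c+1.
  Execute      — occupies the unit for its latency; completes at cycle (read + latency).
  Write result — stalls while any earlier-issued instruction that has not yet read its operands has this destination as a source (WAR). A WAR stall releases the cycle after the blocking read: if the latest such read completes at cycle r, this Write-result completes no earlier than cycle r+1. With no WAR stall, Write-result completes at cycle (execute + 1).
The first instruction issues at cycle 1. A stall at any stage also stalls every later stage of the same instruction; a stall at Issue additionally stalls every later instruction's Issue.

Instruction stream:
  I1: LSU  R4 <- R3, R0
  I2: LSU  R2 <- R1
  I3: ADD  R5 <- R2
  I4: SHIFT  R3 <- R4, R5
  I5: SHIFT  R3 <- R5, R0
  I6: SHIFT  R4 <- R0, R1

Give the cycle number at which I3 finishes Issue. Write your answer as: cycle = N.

cycle = 6

I1: IS=1 RO=2 EX=3 WR=4
I2: IS=5 RO=6 EX=7 WR=8  [struct: LSU busy until I1 writes@4]
I3: IS=6 RO=9 EX=11 WR=12  [RAW R2: wait I2 write@8]
I4: IS=7 RO=13 EX=14 WR=15  [RAW R5: wait I3 write@12]
I5: IS=16 RO=17 EX=18 WR=19  [struct: SHIFT busy until I4 writes@15]
I6: IS=20 RO=21 EX=22 WR=23  [struct: SHIFT busy until I5 writes@19]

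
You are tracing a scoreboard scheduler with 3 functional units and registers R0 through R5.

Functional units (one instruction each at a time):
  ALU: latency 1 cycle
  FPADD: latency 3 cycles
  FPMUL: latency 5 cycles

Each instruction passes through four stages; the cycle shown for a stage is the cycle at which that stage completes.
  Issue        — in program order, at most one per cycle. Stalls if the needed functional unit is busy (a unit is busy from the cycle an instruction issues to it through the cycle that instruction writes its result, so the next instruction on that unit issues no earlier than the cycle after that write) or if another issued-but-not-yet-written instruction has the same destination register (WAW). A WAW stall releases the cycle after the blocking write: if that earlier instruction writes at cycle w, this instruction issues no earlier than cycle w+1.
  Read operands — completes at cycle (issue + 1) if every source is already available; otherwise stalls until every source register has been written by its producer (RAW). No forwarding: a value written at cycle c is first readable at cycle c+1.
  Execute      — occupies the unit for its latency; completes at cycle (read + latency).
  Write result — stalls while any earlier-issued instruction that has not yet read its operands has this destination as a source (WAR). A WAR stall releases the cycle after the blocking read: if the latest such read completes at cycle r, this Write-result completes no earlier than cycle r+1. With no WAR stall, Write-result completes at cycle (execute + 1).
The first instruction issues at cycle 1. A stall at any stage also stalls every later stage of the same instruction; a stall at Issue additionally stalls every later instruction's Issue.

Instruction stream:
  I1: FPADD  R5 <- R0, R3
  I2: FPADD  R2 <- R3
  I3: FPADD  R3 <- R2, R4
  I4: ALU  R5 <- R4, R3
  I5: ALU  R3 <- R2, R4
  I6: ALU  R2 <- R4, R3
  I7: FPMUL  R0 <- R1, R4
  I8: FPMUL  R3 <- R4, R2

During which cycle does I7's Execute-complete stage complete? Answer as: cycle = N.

cycle 1: I1 issues→FPADD
cycle 2: I1 reads
cycle 5: I1 exec-done
cycle 6: I1 writes R5
cycle 7: I2 issues→FPADD
cycle 8: I2 reads
cycle 11: I2 exec-done
cycle 12: I2 writes R2
cycle 13: I3 issues→FPADD
cycle 14: I3 reads | I4 issues→ALU
cycle 17: I3 exec-done
cycle 18: I3 writes R3
cycle 19: I4 reads
cycle 20: I4 exec-done
cycle 21: I4 writes R5
cycle 22: I5 issues→ALU
cycle 23: I5 reads
cycle 24: I5 exec-done
cycle 25: I5 writes R3
cycle 26: I6 issues→ALU
cycle 27: I6 reads | I7 issues→FPMUL
cycle 28: I6 exec-done | I7 reads
cycle 29: I6 writes R2
cycle 33: I7 exec-done
cycle 34: I7 writes R0
cycle 35: I8 issues→FPMUL
cycle 36: I8 reads
cycle 41: I8 exec-done
cycle 42: I8 writes R3

cycle = 33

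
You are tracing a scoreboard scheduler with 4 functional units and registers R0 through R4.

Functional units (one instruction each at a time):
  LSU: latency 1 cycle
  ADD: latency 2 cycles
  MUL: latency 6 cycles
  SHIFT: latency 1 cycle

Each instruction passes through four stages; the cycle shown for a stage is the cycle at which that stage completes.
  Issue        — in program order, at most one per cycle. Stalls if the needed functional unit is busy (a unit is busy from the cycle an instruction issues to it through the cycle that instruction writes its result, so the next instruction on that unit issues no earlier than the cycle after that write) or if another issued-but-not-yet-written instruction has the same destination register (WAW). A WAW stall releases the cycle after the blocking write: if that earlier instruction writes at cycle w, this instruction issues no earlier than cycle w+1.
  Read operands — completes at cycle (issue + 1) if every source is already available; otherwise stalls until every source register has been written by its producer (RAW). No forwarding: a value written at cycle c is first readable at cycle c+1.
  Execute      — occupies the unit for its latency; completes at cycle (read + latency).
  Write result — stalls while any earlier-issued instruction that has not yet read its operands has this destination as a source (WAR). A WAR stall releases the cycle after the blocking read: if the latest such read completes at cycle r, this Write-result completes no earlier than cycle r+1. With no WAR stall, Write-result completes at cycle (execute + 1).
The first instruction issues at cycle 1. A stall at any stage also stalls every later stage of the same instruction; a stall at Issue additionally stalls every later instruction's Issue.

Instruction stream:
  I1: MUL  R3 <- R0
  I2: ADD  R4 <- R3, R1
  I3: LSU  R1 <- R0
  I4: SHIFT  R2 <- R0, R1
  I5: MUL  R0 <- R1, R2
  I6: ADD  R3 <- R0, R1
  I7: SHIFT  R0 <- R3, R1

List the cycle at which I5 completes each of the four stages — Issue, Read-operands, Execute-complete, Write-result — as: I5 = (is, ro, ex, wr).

I5 = (10, 15, 21, 22)

I1 -> (1, 2, 8, 9)
I2 -> (2, 10, 12, 13)  // RAW R3: wait I1 write@9
I3 -> (3, 4, 5, 11)  // WAR R1: wait I2 read@10
I4 -> (4, 12, 13, 14)  // RAW R1: wait I3 write@11
I5 -> (10, 15, 21, 22)  // struct: MUL busy until I1 writes@9, RAW R2: wait I4 write@14
I6 -> (14, 23, 25, 26)  // struct: ADD busy until I2 writes@13, RAW R0: wait I5 write@22
I7 -> (23, 27, 28, 29)  // WAW R0: wait I5 write@22, RAW R3: wait I6 write@26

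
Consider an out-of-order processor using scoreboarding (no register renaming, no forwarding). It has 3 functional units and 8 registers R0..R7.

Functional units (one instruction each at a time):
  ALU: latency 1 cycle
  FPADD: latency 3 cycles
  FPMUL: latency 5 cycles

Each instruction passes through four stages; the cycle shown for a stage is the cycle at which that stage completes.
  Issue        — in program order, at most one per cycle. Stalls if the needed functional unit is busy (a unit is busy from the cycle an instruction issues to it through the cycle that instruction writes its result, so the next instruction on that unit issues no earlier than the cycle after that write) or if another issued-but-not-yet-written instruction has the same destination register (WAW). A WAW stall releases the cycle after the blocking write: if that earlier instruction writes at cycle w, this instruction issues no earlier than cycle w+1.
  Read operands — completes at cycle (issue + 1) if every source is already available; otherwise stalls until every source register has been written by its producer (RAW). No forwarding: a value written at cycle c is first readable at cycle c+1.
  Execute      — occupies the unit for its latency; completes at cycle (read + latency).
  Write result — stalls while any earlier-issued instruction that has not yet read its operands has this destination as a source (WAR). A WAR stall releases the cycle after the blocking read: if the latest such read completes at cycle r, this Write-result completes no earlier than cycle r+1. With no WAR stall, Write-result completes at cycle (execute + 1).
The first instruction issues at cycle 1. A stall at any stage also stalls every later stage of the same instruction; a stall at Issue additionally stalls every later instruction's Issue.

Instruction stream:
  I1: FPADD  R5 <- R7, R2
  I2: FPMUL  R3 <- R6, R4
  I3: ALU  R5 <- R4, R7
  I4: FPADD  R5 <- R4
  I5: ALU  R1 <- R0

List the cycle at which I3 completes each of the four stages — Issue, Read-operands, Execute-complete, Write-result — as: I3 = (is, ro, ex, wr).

I3 = (7, 8, 9, 10)

t=1  I1→FPADD
t=2  I1 RO · I2→FPMUL
t=3  I2 RO
t=5  I1 EX
t=6  I1 WR R5
t=7  I3→ALU
t=8  I2 EX · I3 RO
t=9  I2 WR R3 · I3 EX
t=10  I3 WR R5
t=11  I4→FPADD
t=12  I4 RO · I5→ALU
t=13  I5 RO
t=14  I5 EX
t=15  I4 EX · I5 WR R1
t=16  I4 WR R5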